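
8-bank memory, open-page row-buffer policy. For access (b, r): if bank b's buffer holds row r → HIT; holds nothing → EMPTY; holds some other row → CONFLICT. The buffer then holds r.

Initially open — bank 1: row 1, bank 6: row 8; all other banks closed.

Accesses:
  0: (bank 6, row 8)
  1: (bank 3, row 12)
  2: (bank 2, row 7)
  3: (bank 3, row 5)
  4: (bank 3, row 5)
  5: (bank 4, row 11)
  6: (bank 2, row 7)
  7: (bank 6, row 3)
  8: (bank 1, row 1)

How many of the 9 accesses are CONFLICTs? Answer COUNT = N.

COUNT = 2

  [0] b6 r8: had r8 ⇒ H
  [1] b3 r12: no row ⇒ E
  [2] b2 r7: no row ⇒ E
  [3] b3 r5: had r12 ⇒ C
  [4] b3 r5: had r5 ⇒ H
  [5] b4 r11: no row ⇒ E
  [6] b2 r7: had r7 ⇒ H
  [7] b6 r3: had r8 ⇒ C
  [8] b1 r1: had r1 ⇒ H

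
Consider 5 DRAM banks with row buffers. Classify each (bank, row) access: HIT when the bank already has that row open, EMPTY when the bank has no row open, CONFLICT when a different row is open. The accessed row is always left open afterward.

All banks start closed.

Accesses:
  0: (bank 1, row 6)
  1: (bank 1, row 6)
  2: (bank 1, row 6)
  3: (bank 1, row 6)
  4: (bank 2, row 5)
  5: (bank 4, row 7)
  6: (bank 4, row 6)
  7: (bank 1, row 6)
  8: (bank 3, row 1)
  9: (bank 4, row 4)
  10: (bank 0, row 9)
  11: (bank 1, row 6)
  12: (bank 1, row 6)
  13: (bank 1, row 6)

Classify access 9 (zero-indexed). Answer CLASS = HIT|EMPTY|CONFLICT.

#0 (1,6) E
#1 (1,6) H  (was 6)
#2 (1,6) H  (was 6)
#3 (1,6) H  (was 6)
#4 (2,5) E
#5 (4,7) E
#6 (4,6) C  (was 7)
#7 (1,6) H  (was 6)
#8 (3,1) E
#9 (4,4) C  (was 6)
#10 (0,9) E
#11 (1,6) H  (was 6)
#12 (1,6) H  (was 6)
#13 (1,6) H  (was 6)

CLASS = CONFLICT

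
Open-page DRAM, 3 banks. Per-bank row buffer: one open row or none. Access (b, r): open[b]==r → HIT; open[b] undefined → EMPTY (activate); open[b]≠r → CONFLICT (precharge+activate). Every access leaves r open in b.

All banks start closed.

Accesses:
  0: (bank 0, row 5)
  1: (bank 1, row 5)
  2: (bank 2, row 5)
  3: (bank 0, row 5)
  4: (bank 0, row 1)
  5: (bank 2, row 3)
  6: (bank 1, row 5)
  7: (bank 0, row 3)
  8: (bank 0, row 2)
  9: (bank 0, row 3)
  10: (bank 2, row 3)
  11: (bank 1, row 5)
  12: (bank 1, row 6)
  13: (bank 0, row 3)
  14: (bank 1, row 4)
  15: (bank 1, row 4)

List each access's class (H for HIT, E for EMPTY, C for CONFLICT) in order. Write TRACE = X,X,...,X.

TRACE = E,E,E,H,C,C,H,C,C,C,H,H,C,H,C,H

0: bank 0 row 5 — prev None → EMPTY
1: bank 1 row 5 — prev None → EMPTY
2: bank 2 row 5 — prev None → EMPTY
3: bank 0 row 5 — prev 5 → HIT
4: bank 0 row 1 — prev 5 → CONFLICT
5: bank 2 row 3 — prev 5 → CONFLICT
6: bank 1 row 5 — prev 5 → HIT
7: bank 0 row 3 — prev 1 → CONFLICT
8: bank 0 row 2 — prev 3 → CONFLICT
9: bank 0 row 3 — prev 2 → CONFLICT
10: bank 2 row 3 — prev 3 → HIT
11: bank 1 row 5 — prev 5 → HIT
12: bank 1 row 6 — prev 5 → CONFLICT
13: bank 0 row 3 — prev 3 → HIT
14: bank 1 row 4 — prev 6 → CONFLICT
15: bank 1 row 4 — prev 4 → HIT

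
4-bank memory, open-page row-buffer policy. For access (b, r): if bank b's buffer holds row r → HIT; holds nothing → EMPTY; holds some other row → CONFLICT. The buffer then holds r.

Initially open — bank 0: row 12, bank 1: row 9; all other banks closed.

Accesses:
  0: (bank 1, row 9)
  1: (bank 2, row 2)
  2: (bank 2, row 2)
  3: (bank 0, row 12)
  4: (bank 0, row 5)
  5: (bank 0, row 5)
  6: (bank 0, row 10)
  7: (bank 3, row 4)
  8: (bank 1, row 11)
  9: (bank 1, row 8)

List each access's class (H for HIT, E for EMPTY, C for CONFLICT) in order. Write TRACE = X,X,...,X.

TRACE = H,E,H,H,C,H,C,E,C,C

0: bank 1 row 9 — prev 9 → HIT
1: bank 2 row 2 — prev None → EMPTY
2: bank 2 row 2 — prev 2 → HIT
3: bank 0 row 12 — prev 12 → HIT
4: bank 0 row 5 — prev 12 → CONFLICT
5: bank 0 row 5 — prev 5 → HIT
6: bank 0 row 10 — prev 5 → CONFLICT
7: bank 3 row 4 — prev None → EMPTY
8: bank 1 row 11 — prev 9 → CONFLICT
9: bank 1 row 8 — prev 11 → CONFLICT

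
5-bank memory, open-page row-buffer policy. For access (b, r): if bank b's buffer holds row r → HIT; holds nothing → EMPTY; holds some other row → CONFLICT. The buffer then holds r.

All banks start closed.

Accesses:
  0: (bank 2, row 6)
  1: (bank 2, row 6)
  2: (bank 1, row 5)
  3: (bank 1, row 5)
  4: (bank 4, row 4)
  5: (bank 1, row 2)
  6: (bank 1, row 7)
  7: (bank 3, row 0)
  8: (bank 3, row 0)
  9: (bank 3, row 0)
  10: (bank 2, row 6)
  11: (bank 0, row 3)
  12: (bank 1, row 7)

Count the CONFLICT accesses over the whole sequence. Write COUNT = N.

step 0: bank2 None->6 [EMPTY]
step 1: bank2 6->6 [HIT]
step 2: bank1 None->5 [EMPTY]
step 3: bank1 5->5 [HIT]
step 4: bank4 None->4 [EMPTY]
step 5: bank1 5->2 [CONFLICT]
step 6: bank1 2->7 [CONFLICT]
step 7: bank3 None->0 [EMPTY]
step 8: bank3 0->0 [HIT]
step 9: bank3 0->0 [HIT]
step 10: bank2 6->6 [HIT]
step 11: bank0 None->3 [EMPTY]
step 12: bank1 7->7 [HIT]

COUNT = 2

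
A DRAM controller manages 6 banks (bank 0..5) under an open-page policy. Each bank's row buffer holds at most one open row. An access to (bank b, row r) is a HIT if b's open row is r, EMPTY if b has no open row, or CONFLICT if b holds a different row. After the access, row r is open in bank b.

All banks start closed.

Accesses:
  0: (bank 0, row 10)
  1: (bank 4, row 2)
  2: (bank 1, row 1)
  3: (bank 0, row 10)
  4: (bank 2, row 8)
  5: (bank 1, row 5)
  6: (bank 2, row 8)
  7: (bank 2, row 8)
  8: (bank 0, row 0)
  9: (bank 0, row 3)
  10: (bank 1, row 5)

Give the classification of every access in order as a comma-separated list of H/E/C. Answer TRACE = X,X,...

TRACE = E,E,E,H,E,C,H,H,C,C,H

#0 (0,10) E
#1 (4,2) E
#2 (1,1) E
#3 (0,10) H  (was 10)
#4 (2,8) E
#5 (1,5) C  (was 1)
#6 (2,8) H  (was 8)
#7 (2,8) H  (was 8)
#8 (0,0) C  (was 10)
#9 (0,3) C  (was 0)
#10 (1,5) H  (was 5)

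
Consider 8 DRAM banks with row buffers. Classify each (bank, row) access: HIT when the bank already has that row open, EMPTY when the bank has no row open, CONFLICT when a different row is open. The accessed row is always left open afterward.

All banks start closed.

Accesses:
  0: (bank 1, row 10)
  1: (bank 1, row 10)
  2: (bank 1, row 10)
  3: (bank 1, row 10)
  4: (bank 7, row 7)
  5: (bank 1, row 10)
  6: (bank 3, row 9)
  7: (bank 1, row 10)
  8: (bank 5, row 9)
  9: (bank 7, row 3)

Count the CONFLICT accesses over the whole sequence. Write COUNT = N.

COUNT = 1

  [0] b1 r10: no row ⇒ E
  [1] b1 r10: had r10 ⇒ H
  [2] b1 r10: had r10 ⇒ H
  [3] b1 r10: had r10 ⇒ H
  [4] b7 r7: no row ⇒ E
  [5] b1 r10: had r10 ⇒ H
  [6] b3 r9: no row ⇒ E
  [7] b1 r10: had r10 ⇒ H
  [8] b5 r9: no row ⇒ E
  [9] b7 r3: had r7 ⇒ C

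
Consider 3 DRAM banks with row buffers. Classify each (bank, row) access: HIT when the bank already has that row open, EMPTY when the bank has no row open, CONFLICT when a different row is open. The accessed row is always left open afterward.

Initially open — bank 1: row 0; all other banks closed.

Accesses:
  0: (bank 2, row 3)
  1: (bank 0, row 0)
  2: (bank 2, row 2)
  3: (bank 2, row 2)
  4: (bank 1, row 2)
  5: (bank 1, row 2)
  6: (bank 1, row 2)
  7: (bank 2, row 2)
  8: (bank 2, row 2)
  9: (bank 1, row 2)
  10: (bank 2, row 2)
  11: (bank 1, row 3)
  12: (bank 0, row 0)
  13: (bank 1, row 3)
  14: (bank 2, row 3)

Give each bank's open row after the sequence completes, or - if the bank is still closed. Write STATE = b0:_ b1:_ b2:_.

STATE = b0:0 b1:3 b2:3

0: bank 2 row 3 — prev None → EMPTY
1: bank 0 row 0 — prev None → EMPTY
2: bank 2 row 2 — prev 3 → CONFLICT
3: bank 2 row 2 — prev 2 → HIT
4: bank 1 row 2 — prev 0 → CONFLICT
5: bank 1 row 2 — prev 2 → HIT
6: bank 1 row 2 — prev 2 → HIT
7: bank 2 row 2 — prev 2 → HIT
8: bank 2 row 2 — prev 2 → HIT
9: bank 1 row 2 — prev 2 → HIT
10: bank 2 row 2 — prev 2 → HIT
11: bank 1 row 3 — prev 2 → CONFLICT
12: bank 0 row 0 — prev 0 → HIT
13: bank 1 row 3 — prev 3 → HIT
14: bank 2 row 3 — prev 2 → CONFLICT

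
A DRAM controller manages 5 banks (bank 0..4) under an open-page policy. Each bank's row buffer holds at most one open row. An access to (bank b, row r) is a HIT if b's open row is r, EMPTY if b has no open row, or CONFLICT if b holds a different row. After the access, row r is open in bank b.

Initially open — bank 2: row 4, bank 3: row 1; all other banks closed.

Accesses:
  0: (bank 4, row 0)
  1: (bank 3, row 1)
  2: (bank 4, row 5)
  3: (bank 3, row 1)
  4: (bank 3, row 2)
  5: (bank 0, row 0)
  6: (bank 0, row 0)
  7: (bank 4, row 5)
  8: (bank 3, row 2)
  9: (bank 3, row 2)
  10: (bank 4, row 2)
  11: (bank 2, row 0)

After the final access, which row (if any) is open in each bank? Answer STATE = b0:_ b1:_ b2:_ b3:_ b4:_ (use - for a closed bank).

0: bank 4 row 0 — prev None → EMPTY
1: bank 3 row 1 — prev 1 → HIT
2: bank 4 row 5 — prev 0 → CONFLICT
3: bank 3 row 1 — prev 1 → HIT
4: bank 3 row 2 — prev 1 → CONFLICT
5: bank 0 row 0 — prev None → EMPTY
6: bank 0 row 0 — prev 0 → HIT
7: bank 4 row 5 — prev 5 → HIT
8: bank 3 row 2 — prev 2 → HIT
9: bank 3 row 2 — prev 2 → HIT
10: bank 4 row 2 — prev 5 → CONFLICT
11: bank 2 row 0 — prev 4 → CONFLICT

STATE = b0:0 b1:- b2:0 b3:2 b4:2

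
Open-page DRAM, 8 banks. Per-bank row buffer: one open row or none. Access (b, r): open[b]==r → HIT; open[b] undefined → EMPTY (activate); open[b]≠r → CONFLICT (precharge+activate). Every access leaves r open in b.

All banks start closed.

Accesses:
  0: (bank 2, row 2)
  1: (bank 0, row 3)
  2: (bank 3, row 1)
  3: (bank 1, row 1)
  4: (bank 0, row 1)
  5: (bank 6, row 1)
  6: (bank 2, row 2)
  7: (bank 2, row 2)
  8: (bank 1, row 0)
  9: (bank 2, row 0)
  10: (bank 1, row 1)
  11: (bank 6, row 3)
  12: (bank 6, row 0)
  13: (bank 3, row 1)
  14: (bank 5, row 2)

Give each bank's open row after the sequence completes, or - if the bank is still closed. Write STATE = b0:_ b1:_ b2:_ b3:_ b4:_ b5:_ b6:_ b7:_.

step 0: bank2 None->2 [EMPTY]
step 1: bank0 None->3 [EMPTY]
step 2: bank3 None->1 [EMPTY]
step 3: bank1 None->1 [EMPTY]
step 4: bank0 3->1 [CONFLICT]
step 5: bank6 None->1 [EMPTY]
step 6: bank2 2->2 [HIT]
step 7: bank2 2->2 [HIT]
step 8: bank1 1->0 [CONFLICT]
step 9: bank2 2->0 [CONFLICT]
step 10: bank1 0->1 [CONFLICT]
step 11: bank6 1->3 [CONFLICT]
step 12: bank6 3->0 [CONFLICT]
step 13: bank3 1->1 [HIT]
step 14: bank5 None->2 [EMPTY]

STATE = b0:1 b1:1 b2:0 b3:1 b4:- b5:2 b6:0 b7:-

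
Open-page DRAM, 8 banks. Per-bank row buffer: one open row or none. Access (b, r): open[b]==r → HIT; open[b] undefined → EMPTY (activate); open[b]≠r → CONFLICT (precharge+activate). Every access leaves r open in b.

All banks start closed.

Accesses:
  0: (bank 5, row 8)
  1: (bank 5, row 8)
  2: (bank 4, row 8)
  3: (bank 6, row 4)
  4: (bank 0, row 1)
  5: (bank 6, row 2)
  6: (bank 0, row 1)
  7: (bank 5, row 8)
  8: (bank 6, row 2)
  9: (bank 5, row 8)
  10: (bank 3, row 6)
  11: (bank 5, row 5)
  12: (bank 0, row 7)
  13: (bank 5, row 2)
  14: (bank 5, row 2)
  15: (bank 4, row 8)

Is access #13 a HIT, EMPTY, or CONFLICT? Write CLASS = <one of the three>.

CLASS = CONFLICT

step 0: bank5 None->8 [EMPTY]
step 1: bank5 8->8 [HIT]
step 2: bank4 None->8 [EMPTY]
step 3: bank6 None->4 [EMPTY]
step 4: bank0 None->1 [EMPTY]
step 5: bank6 4->2 [CONFLICT]
step 6: bank0 1->1 [HIT]
step 7: bank5 8->8 [HIT]
step 8: bank6 2->2 [HIT]
step 9: bank5 8->8 [HIT]
step 10: bank3 None->6 [EMPTY]
step 11: bank5 8->5 [CONFLICT]
step 12: bank0 1->7 [CONFLICT]
step 13: bank5 5->2 [CONFLICT]
step 14: bank5 2->2 [HIT]
step 15: bank4 8->8 [HIT]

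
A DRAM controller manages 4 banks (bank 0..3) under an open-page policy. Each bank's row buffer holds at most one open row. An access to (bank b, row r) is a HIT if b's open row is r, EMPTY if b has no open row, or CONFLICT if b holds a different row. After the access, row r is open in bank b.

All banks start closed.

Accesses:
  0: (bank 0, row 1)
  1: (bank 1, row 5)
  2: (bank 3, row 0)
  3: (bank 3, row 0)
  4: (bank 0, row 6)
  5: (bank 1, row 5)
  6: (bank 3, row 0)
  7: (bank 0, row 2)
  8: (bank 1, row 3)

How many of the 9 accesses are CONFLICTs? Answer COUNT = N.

step 0: bank0 None->1 [EMPTY]
step 1: bank1 None->5 [EMPTY]
step 2: bank3 None->0 [EMPTY]
step 3: bank3 0->0 [HIT]
step 4: bank0 1->6 [CONFLICT]
step 5: bank1 5->5 [HIT]
step 6: bank3 0->0 [HIT]
step 7: bank0 6->2 [CONFLICT]
step 8: bank1 5->3 [CONFLICT]

COUNT = 3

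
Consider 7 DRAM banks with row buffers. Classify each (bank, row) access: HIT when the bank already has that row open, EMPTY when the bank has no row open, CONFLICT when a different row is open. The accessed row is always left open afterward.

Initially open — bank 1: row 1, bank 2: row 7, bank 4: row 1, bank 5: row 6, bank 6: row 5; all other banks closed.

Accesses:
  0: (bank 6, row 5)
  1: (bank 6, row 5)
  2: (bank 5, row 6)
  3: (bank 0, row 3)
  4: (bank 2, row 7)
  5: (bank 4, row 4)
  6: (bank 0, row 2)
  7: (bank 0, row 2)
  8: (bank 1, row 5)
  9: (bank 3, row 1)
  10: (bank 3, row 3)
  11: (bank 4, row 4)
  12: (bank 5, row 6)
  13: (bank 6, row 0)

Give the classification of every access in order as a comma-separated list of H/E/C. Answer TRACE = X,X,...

0: bank 6 row 5 — prev 5 → HIT
1: bank 6 row 5 — prev 5 → HIT
2: bank 5 row 6 — prev 6 → HIT
3: bank 0 row 3 — prev None → EMPTY
4: bank 2 row 7 — prev 7 → HIT
5: bank 4 row 4 — prev 1 → CONFLICT
6: bank 0 row 2 — prev 3 → CONFLICT
7: bank 0 row 2 — prev 2 → HIT
8: bank 1 row 5 — prev 1 → CONFLICT
9: bank 3 row 1 — prev None → EMPTY
10: bank 3 row 3 — prev 1 → CONFLICT
11: bank 4 row 4 — prev 4 → HIT
12: bank 5 row 6 — prev 6 → HIT
13: bank 6 row 0 — prev 5 → CONFLICT

TRACE = H,H,H,E,H,C,C,H,C,E,C,H,H,C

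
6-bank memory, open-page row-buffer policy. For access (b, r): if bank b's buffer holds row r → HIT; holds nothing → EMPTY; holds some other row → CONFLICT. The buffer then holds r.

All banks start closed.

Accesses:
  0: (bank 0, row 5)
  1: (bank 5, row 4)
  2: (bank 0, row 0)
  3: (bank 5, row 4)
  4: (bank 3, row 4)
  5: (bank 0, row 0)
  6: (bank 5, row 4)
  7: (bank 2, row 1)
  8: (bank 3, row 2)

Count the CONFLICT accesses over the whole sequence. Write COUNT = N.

COUNT = 2

#0 (0,5) E
#1 (5,4) E
#2 (0,0) C  (was 5)
#3 (5,4) H  (was 4)
#4 (3,4) E
#5 (0,0) H  (was 0)
#6 (5,4) H  (was 4)
#7 (2,1) E
#8 (3,2) C  (was 4)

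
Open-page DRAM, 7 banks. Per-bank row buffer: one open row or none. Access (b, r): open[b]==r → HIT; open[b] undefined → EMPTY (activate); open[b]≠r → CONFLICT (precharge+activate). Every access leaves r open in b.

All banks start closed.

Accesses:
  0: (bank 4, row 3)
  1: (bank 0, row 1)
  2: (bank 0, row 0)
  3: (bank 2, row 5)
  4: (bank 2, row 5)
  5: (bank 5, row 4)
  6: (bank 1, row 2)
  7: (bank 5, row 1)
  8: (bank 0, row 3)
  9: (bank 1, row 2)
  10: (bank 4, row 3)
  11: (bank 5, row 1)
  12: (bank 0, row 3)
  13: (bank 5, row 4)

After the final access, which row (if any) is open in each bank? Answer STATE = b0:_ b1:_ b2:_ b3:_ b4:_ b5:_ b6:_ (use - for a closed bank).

0: bank 4 row 3 — prev None → EMPTY
1: bank 0 row 1 — prev None → EMPTY
2: bank 0 row 0 — prev 1 → CONFLICT
3: bank 2 row 5 — prev None → EMPTY
4: bank 2 row 5 — prev 5 → HIT
5: bank 5 row 4 — prev None → EMPTY
6: bank 1 row 2 — prev None → EMPTY
7: bank 5 row 1 — prev 4 → CONFLICT
8: bank 0 row 3 — prev 0 → CONFLICT
9: bank 1 row 2 — prev 2 → HIT
10: bank 4 row 3 — prev 3 → HIT
11: bank 5 row 1 — prev 1 → HIT
12: bank 0 row 3 — prev 3 → HIT
13: bank 5 row 4 — prev 1 → CONFLICT

STATE = b0:3 b1:2 b2:5 b3:- b4:3 b5:4 b6:-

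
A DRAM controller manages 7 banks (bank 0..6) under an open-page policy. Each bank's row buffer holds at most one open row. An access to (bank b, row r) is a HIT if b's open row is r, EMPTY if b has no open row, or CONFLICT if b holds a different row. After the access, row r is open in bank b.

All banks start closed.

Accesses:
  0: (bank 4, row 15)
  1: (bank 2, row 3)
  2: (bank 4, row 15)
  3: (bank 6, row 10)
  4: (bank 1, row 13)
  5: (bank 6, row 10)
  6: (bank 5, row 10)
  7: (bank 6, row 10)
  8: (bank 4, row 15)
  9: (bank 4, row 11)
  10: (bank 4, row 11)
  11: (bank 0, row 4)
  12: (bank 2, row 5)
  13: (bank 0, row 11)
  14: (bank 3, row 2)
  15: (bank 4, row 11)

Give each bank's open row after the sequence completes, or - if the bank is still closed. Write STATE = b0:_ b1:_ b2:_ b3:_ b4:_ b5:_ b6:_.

  [0] b4 r15: no row ⇒ E
  [1] b2 r3: no row ⇒ E
  [2] b4 r15: had r15 ⇒ H
  [3] b6 r10: no row ⇒ E
  [4] b1 r13: no row ⇒ E
  [5] b6 r10: had r10 ⇒ H
  [6] b5 r10: no row ⇒ E
  [7] b6 r10: had r10 ⇒ H
  [8] b4 r15: had r15 ⇒ H
  [9] b4 r11: had r15 ⇒ C
  [10] b4 r11: had r11 ⇒ H
  [11] b0 r4: no row ⇒ E
  [12] b2 r5: had r3 ⇒ C
  [13] b0 r11: had r4 ⇒ C
  [14] b3 r2: no row ⇒ E
  [15] b4 r11: had r11 ⇒ H

STATE = b0:11 b1:13 b2:5 b3:2 b4:11 b5:10 b6:10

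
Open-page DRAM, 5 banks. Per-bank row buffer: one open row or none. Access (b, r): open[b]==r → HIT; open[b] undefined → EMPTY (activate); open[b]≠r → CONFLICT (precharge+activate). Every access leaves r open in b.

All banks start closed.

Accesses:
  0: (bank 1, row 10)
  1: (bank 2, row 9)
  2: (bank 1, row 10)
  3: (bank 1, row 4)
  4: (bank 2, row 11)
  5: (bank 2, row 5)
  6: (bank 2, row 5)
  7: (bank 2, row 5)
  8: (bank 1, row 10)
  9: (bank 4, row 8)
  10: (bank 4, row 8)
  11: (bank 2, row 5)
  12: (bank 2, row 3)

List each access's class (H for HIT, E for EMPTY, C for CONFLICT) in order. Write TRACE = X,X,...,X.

TRACE = E,E,H,C,C,C,H,H,C,E,H,H,C

  [0] b1 r10: no row ⇒ E
  [1] b2 r9: no row ⇒ E
  [2] b1 r10: had r10 ⇒ H
  [3] b1 r4: had r10 ⇒ C
  [4] b2 r11: had r9 ⇒ C
  [5] b2 r5: had r11 ⇒ C
  [6] b2 r5: had r5 ⇒ H
  [7] b2 r5: had r5 ⇒ H
  [8] b1 r10: had r4 ⇒ C
  [9] b4 r8: no row ⇒ E
  [10] b4 r8: had r8 ⇒ H
  [11] b2 r5: had r5 ⇒ H
  [12] b2 r3: had r5 ⇒ C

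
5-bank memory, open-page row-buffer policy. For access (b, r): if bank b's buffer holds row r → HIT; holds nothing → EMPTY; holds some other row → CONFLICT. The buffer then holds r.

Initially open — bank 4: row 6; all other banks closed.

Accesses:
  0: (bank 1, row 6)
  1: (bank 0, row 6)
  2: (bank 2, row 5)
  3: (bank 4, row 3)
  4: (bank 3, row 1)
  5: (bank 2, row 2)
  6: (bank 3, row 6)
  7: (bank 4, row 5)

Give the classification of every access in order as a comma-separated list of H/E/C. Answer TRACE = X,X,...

#0 (1,6) E
#1 (0,6) E
#2 (2,5) E
#3 (4,3) C  (was 6)
#4 (3,1) E
#5 (2,2) C  (was 5)
#6 (3,6) C  (was 1)
#7 (4,5) C  (was 3)

TRACE = E,E,E,C,E,C,C,C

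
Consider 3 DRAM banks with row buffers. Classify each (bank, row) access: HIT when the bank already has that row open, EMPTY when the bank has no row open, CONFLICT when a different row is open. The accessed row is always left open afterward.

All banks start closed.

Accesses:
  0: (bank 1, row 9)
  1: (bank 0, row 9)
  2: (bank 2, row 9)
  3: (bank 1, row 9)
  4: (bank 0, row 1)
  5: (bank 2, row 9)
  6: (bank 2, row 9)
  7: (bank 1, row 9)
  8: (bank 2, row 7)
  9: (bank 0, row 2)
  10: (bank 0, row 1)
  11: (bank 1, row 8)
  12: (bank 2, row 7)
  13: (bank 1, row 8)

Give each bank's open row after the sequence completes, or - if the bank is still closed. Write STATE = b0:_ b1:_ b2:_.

0: bank 1 row 9 — prev None → EMPTY
1: bank 0 row 9 — prev None → EMPTY
2: bank 2 row 9 — prev None → EMPTY
3: bank 1 row 9 — prev 9 → HIT
4: bank 0 row 1 — prev 9 → CONFLICT
5: bank 2 row 9 — prev 9 → HIT
6: bank 2 row 9 — prev 9 → HIT
7: bank 1 row 9 — prev 9 → HIT
8: bank 2 row 7 — prev 9 → CONFLICT
9: bank 0 row 2 — prev 1 → CONFLICT
10: bank 0 row 1 — prev 2 → CONFLICT
11: bank 1 row 8 — prev 9 → CONFLICT
12: bank 2 row 7 — prev 7 → HIT
13: bank 1 row 8 — prev 8 → HIT

STATE = b0:1 b1:8 b2:7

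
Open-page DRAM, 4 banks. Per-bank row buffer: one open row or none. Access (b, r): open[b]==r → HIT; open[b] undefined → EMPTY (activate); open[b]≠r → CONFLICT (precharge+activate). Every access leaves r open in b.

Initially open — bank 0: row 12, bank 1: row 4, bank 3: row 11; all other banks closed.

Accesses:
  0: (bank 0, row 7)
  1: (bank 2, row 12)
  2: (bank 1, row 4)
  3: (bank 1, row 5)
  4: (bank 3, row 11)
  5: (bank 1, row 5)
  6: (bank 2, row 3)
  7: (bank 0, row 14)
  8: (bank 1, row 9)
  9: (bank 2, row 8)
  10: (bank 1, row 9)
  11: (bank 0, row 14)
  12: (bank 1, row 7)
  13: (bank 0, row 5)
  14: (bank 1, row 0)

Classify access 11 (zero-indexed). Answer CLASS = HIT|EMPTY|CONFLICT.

  [0] b0 r7: had r12 ⇒ C
  [1] b2 r12: no row ⇒ E
  [2] b1 r4: had r4 ⇒ H
  [3] b1 r5: had r4 ⇒ C
  [4] b3 r11: had r11 ⇒ H
  [5] b1 r5: had r5 ⇒ H
  [6] b2 r3: had r12 ⇒ C
  [7] b0 r14: had r7 ⇒ C
  [8] b1 r9: had r5 ⇒ C
  [9] b2 r8: had r3 ⇒ C
  [10] b1 r9: had r9 ⇒ H
  [11] b0 r14: had r14 ⇒ H
  [12] b1 r7: had r9 ⇒ C
  [13] b0 r5: had r14 ⇒ C
  [14] b1 r0: had r7 ⇒ C

CLASS = HIT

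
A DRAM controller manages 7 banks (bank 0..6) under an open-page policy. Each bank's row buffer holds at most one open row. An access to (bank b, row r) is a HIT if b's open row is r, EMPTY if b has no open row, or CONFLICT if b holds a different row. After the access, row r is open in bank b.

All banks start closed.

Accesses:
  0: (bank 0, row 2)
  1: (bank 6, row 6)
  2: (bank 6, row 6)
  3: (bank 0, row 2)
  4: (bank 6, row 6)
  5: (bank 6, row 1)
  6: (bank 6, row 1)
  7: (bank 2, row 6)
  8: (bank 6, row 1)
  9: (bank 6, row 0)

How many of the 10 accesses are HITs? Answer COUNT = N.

0: bank 0 row 2 — prev None → EMPTY
1: bank 6 row 6 — prev None → EMPTY
2: bank 6 row 6 — prev 6 → HIT
3: bank 0 row 2 — prev 2 → HIT
4: bank 6 row 6 — prev 6 → HIT
5: bank 6 row 1 — prev 6 → CONFLICT
6: bank 6 row 1 — prev 1 → HIT
7: bank 2 row 6 — prev None → EMPTY
8: bank 6 row 1 — prev 1 → HIT
9: bank 6 row 0 — prev 1 → CONFLICT

COUNT = 5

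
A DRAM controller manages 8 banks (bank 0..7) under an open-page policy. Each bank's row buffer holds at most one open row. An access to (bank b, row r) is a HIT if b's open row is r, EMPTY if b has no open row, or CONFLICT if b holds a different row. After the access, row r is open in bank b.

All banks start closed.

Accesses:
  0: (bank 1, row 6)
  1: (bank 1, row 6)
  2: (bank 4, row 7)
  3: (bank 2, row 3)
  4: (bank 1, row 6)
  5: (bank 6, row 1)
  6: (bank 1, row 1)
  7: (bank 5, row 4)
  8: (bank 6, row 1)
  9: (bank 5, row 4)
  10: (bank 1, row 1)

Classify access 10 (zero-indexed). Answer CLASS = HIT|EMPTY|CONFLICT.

step 0: bank1 None->6 [EMPTY]
step 1: bank1 6->6 [HIT]
step 2: bank4 None->7 [EMPTY]
step 3: bank2 None->3 [EMPTY]
step 4: bank1 6->6 [HIT]
step 5: bank6 None->1 [EMPTY]
step 6: bank1 6->1 [CONFLICT]
step 7: bank5 None->4 [EMPTY]
step 8: bank6 1->1 [HIT]
step 9: bank5 4->4 [HIT]
step 10: bank1 1->1 [HIT]

CLASS = HIT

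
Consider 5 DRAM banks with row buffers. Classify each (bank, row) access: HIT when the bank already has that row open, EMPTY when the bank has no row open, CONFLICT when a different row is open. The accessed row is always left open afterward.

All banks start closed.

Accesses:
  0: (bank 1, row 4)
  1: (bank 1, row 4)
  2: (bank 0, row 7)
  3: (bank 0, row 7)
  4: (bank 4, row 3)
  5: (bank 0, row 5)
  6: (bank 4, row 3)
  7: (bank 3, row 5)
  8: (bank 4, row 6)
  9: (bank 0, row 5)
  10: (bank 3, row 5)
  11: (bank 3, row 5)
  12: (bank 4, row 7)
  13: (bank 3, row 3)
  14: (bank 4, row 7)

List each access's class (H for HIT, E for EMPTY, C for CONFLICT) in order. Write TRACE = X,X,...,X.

TRACE = E,H,E,H,E,C,H,E,C,H,H,H,C,C,H

0: bank 1 row 4 — prev None → EMPTY
1: bank 1 row 4 — prev 4 → HIT
2: bank 0 row 7 — prev None → EMPTY
3: bank 0 row 7 — prev 7 → HIT
4: bank 4 row 3 — prev None → EMPTY
5: bank 0 row 5 — prev 7 → CONFLICT
6: bank 4 row 3 — prev 3 → HIT
7: bank 3 row 5 — prev None → EMPTY
8: bank 4 row 6 — prev 3 → CONFLICT
9: bank 0 row 5 — prev 5 → HIT
10: bank 3 row 5 — prev 5 → HIT
11: bank 3 row 5 — prev 5 → HIT
12: bank 4 row 7 — prev 6 → CONFLICT
13: bank 3 row 3 — prev 5 → CONFLICT
14: bank 4 row 7 — prev 7 → HIT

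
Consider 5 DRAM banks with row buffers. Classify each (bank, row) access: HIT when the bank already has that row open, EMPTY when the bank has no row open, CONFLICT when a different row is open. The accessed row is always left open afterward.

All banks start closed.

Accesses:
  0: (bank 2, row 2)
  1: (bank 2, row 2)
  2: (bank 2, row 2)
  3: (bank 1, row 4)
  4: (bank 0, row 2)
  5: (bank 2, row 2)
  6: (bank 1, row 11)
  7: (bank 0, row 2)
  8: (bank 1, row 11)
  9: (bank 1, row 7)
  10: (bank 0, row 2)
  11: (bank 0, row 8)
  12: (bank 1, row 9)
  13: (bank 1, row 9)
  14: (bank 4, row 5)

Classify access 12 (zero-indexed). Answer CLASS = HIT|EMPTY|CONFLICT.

CLASS = CONFLICT

step 0: bank2 None->2 [EMPTY]
step 1: bank2 2->2 [HIT]
step 2: bank2 2->2 [HIT]
step 3: bank1 None->4 [EMPTY]
step 4: bank0 None->2 [EMPTY]
step 5: bank2 2->2 [HIT]
step 6: bank1 4->11 [CONFLICT]
step 7: bank0 2->2 [HIT]
step 8: bank1 11->11 [HIT]
step 9: bank1 11->7 [CONFLICT]
step 10: bank0 2->2 [HIT]
step 11: bank0 2->8 [CONFLICT]
step 12: bank1 7->9 [CONFLICT]
step 13: bank1 9->9 [HIT]
step 14: bank4 None->5 [EMPTY]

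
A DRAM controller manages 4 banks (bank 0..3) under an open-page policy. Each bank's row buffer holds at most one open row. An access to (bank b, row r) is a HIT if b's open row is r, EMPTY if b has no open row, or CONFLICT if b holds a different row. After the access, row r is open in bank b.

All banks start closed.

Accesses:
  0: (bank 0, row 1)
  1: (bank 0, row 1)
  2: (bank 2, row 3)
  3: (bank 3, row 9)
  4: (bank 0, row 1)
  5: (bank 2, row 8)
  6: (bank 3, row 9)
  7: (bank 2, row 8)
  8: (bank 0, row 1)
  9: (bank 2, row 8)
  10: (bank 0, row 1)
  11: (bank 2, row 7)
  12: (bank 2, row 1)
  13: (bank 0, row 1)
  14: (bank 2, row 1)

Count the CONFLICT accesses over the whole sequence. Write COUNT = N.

#0 (0,1) E
#1 (0,1) H  (was 1)
#2 (2,3) E
#3 (3,9) E
#4 (0,1) H  (was 1)
#5 (2,8) C  (was 3)
#6 (3,9) H  (was 9)
#7 (2,8) H  (was 8)
#8 (0,1) H  (was 1)
#9 (2,8) H  (was 8)
#10 (0,1) H  (was 1)
#11 (2,7) C  (was 8)
#12 (2,1) C  (was 7)
#13 (0,1) H  (was 1)
#14 (2,1) H  (was 1)

COUNT = 3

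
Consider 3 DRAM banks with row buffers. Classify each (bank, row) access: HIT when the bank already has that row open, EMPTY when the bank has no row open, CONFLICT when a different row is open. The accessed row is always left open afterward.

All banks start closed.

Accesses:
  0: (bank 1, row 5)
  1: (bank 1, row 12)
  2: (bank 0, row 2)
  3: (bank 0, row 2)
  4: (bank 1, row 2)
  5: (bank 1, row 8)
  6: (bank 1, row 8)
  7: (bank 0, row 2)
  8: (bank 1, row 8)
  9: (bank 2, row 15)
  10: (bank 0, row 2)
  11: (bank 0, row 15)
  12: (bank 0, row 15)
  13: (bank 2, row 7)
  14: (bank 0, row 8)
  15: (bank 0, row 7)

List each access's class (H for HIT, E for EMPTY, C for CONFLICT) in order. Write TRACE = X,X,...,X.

  [0] b1 r5: no row ⇒ E
  [1] b1 r12: had r5 ⇒ C
  [2] b0 r2: no row ⇒ E
  [3] b0 r2: had r2 ⇒ H
  [4] b1 r2: had r12 ⇒ C
  [5] b1 r8: had r2 ⇒ C
  [6] b1 r8: had r8 ⇒ H
  [7] b0 r2: had r2 ⇒ H
  [8] b1 r8: had r8 ⇒ H
  [9] b2 r15: no row ⇒ E
  [10] b0 r2: had r2 ⇒ H
  [11] b0 r15: had r2 ⇒ C
  [12] b0 r15: had r15 ⇒ H
  [13] b2 r7: had r15 ⇒ C
  [14] b0 r8: had r15 ⇒ C
  [15] b0 r7: had r8 ⇒ C

TRACE = E,C,E,H,C,C,H,H,H,E,H,C,H,C,C,C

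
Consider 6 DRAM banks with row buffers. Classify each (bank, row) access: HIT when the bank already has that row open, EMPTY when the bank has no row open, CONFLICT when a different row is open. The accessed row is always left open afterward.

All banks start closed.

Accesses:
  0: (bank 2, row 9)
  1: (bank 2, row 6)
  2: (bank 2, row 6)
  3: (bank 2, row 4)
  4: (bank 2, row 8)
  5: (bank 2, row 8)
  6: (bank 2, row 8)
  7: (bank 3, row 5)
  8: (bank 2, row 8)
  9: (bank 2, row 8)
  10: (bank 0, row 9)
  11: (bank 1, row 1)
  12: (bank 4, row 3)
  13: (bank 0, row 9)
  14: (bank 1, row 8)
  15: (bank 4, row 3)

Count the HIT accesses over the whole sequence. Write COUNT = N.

step 0: bank2 None->9 [EMPTY]
step 1: bank2 9->6 [CONFLICT]
step 2: bank2 6->6 [HIT]
step 3: bank2 6->4 [CONFLICT]
step 4: bank2 4->8 [CONFLICT]
step 5: bank2 8->8 [HIT]
step 6: bank2 8->8 [HIT]
step 7: bank3 None->5 [EMPTY]
step 8: bank2 8->8 [HIT]
step 9: bank2 8->8 [HIT]
step 10: bank0 None->9 [EMPTY]
step 11: bank1 None->1 [EMPTY]
step 12: bank4 None->3 [EMPTY]
step 13: bank0 9->9 [HIT]
step 14: bank1 1->8 [CONFLICT]
step 15: bank4 3->3 [HIT]

COUNT = 7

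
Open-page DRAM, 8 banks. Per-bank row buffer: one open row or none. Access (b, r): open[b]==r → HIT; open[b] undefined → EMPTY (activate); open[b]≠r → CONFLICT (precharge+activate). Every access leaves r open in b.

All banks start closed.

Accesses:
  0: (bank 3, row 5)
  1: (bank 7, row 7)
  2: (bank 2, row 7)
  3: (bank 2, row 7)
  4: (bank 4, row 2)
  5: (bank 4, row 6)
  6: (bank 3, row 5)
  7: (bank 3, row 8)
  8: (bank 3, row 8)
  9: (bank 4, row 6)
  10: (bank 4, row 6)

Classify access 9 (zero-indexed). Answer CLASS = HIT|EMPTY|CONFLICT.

CLASS = HIT

#0 (3,5) E
#1 (7,7) E
#2 (2,7) E
#3 (2,7) H  (was 7)
#4 (4,2) E
#5 (4,6) C  (was 2)
#6 (3,5) H  (was 5)
#7 (3,8) C  (was 5)
#8 (3,8) H  (was 8)
#9 (4,6) H  (was 6)
#10 (4,6) H  (was 6)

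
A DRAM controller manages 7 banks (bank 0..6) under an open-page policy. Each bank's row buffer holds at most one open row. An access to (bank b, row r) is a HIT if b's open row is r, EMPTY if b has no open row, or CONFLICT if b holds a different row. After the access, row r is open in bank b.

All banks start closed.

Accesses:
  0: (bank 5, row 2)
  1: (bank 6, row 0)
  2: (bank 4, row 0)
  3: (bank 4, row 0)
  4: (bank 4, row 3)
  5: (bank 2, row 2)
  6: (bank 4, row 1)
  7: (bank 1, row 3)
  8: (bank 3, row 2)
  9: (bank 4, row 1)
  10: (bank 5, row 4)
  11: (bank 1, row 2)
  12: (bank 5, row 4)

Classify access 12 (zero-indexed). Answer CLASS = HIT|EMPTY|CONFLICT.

CLASS = HIT

step 0: bank5 None->2 [EMPTY]
step 1: bank6 None->0 [EMPTY]
step 2: bank4 None->0 [EMPTY]
step 3: bank4 0->0 [HIT]
step 4: bank4 0->3 [CONFLICT]
step 5: bank2 None->2 [EMPTY]
step 6: bank4 3->1 [CONFLICT]
step 7: bank1 None->3 [EMPTY]
step 8: bank3 None->2 [EMPTY]
step 9: bank4 1->1 [HIT]
step 10: bank5 2->4 [CONFLICT]
step 11: bank1 3->2 [CONFLICT]
step 12: bank5 4->4 [HIT]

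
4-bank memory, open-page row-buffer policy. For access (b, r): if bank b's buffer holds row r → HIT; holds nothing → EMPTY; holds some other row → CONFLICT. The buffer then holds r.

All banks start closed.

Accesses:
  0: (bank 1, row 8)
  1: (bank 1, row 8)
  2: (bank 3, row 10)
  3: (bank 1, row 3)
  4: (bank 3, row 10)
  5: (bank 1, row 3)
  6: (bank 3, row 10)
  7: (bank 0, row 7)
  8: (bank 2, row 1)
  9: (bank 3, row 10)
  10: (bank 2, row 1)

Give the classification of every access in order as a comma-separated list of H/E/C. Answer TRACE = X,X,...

TRACE = E,H,E,C,H,H,H,E,E,H,H

  [0] b1 r8: no row ⇒ E
  [1] b1 r8: had r8 ⇒ H
  [2] b3 r10: no row ⇒ E
  [3] b1 r3: had r8 ⇒ C
  [4] b3 r10: had r10 ⇒ H
  [5] b1 r3: had r3 ⇒ H
  [6] b3 r10: had r10 ⇒ H
  [7] b0 r7: no row ⇒ E
  [8] b2 r1: no row ⇒ E
  [9] b3 r10: had r10 ⇒ H
  [10] b2 r1: had r1 ⇒ H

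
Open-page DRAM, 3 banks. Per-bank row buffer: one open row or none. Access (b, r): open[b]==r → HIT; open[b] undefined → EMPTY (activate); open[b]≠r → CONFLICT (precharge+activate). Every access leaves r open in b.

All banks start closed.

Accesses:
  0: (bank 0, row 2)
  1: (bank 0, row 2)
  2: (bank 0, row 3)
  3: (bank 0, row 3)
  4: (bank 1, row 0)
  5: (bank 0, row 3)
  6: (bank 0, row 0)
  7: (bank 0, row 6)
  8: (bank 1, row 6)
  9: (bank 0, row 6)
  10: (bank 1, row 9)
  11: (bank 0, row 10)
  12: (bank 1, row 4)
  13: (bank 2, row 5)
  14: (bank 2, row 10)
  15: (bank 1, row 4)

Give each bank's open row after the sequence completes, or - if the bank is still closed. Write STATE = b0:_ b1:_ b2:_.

#0 (0,2) E
#1 (0,2) H  (was 2)
#2 (0,3) C  (was 2)
#3 (0,3) H  (was 3)
#4 (1,0) E
#5 (0,3) H  (was 3)
#6 (0,0) C  (was 3)
#7 (0,6) C  (was 0)
#8 (1,6) C  (was 0)
#9 (0,6) H  (was 6)
#10 (1,9) C  (was 6)
#11 (0,10) C  (was 6)
#12 (1,4) C  (was 9)
#13 (2,5) E
#14 (2,10) C  (was 5)
#15 (1,4) H  (was 4)

STATE = b0:10 b1:4 b2:10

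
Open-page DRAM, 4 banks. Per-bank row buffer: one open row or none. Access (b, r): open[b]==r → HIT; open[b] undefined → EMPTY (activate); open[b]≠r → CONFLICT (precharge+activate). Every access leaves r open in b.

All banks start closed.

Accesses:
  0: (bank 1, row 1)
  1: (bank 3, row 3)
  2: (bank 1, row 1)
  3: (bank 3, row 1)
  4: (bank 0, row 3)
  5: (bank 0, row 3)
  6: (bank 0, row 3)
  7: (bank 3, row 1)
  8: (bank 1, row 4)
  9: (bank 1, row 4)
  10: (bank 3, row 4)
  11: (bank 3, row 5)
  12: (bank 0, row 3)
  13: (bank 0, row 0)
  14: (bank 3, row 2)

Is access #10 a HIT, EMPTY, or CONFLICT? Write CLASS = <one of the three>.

CLASS = CONFLICT

#0 (1,1) E
#1 (3,3) E
#2 (1,1) H  (was 1)
#3 (3,1) C  (was 3)
#4 (0,3) E
#5 (0,3) H  (was 3)
#6 (0,3) H  (was 3)
#7 (3,1) H  (was 1)
#8 (1,4) C  (was 1)
#9 (1,4) H  (was 4)
#10 (3,4) C  (was 1)
#11 (3,5) C  (was 4)
#12 (0,3) H  (was 3)
#13 (0,0) C  (was 3)
#14 (3,2) C  (was 5)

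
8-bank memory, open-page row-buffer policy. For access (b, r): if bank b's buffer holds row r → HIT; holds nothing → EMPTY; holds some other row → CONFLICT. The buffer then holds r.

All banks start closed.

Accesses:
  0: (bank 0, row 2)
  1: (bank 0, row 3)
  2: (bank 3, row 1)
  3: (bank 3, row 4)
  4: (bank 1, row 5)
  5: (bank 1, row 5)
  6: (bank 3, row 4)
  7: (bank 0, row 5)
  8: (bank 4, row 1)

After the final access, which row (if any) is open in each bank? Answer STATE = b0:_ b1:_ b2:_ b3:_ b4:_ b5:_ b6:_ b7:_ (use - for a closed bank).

STATE = b0:5 b1:5 b2:- b3:4 b4:1 b5:- b6:- b7:-

#0 (0,2) E
#1 (0,3) C  (was 2)
#2 (3,1) E
#3 (3,4) C  (was 1)
#4 (1,5) E
#5 (1,5) H  (was 5)
#6 (3,4) H  (was 4)
#7 (0,5) C  (was 3)
#8 (4,1) E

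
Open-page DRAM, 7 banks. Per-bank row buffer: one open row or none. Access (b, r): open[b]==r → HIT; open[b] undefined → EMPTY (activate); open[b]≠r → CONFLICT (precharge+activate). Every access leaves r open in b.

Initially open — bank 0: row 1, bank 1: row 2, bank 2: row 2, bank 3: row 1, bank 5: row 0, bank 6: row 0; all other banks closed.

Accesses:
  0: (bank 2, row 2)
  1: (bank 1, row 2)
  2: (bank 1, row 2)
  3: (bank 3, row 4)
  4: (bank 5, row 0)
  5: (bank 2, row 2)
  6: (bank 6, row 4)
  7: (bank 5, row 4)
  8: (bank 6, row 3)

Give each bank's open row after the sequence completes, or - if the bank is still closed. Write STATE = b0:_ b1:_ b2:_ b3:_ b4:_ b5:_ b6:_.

STATE = b0:1 b1:2 b2:2 b3:4 b4:- b5:4 b6:3

  [0] b2 r2: had r2 ⇒ H
  [1] b1 r2: had r2 ⇒ H
  [2] b1 r2: had r2 ⇒ H
  [3] b3 r4: had r1 ⇒ C
  [4] b5 r0: had r0 ⇒ H
  [5] b2 r2: had r2 ⇒ H
  [6] b6 r4: had r0 ⇒ C
  [7] b5 r4: had r0 ⇒ C
  [8] b6 r3: had r4 ⇒ C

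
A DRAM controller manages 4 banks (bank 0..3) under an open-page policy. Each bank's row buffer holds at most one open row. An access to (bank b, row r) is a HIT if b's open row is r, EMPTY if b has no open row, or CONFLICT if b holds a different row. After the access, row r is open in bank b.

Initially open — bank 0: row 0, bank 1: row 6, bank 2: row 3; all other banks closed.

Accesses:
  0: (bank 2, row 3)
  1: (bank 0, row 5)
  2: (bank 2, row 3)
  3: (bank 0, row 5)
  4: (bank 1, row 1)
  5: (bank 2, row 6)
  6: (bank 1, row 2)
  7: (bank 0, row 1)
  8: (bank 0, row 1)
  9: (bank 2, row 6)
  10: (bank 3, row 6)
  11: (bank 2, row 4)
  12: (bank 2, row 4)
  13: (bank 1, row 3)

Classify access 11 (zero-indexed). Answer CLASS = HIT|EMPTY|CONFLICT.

CLASS = CONFLICT

  [0] b2 r3: had r3 ⇒ H
  [1] b0 r5: had r0 ⇒ C
  [2] b2 r3: had r3 ⇒ H
  [3] b0 r5: had r5 ⇒ H
  [4] b1 r1: had r6 ⇒ C
  [5] b2 r6: had r3 ⇒ C
  [6] b1 r2: had r1 ⇒ C
  [7] b0 r1: had r5 ⇒ C
  [8] b0 r1: had r1 ⇒ H
  [9] b2 r6: had r6 ⇒ H
  [10] b3 r6: no row ⇒ E
  [11] b2 r4: had r6 ⇒ C
  [12] b2 r4: had r4 ⇒ H
  [13] b1 r3: had r2 ⇒ C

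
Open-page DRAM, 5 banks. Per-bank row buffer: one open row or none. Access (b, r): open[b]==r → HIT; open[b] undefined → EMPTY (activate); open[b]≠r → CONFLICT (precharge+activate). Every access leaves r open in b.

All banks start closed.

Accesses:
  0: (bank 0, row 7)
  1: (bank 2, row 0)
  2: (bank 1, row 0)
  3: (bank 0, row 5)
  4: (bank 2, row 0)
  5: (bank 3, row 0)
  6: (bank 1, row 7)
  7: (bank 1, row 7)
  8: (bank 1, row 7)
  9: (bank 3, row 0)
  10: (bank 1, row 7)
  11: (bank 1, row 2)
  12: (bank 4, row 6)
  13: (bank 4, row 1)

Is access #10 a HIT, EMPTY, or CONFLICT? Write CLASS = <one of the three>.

CLASS = HIT

  [0] b0 r7: no row ⇒ E
  [1] b2 r0: no row ⇒ E
  [2] b1 r0: no row ⇒ E
  [3] b0 r5: had r7 ⇒ C
  [4] b2 r0: had r0 ⇒ H
  [5] b3 r0: no row ⇒ E
  [6] b1 r7: had r0 ⇒ C
  [7] b1 r7: had r7 ⇒ H
  [8] b1 r7: had r7 ⇒ H
  [9] b3 r0: had r0 ⇒ H
  [10] b1 r7: had r7 ⇒ H
  [11] b1 r2: had r7 ⇒ C
  [12] b4 r6: no row ⇒ E
  [13] b4 r1: had r6 ⇒ C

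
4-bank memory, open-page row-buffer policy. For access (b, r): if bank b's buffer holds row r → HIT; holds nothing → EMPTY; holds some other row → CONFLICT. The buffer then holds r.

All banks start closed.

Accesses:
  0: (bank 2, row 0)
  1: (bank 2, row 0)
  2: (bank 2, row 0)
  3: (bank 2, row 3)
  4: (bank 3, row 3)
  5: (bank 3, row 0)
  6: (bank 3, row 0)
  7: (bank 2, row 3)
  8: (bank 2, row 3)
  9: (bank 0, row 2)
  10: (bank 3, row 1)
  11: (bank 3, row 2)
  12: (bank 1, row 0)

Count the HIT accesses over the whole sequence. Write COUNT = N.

#0 (2,0) E
#1 (2,0) H  (was 0)
#2 (2,0) H  (was 0)
#3 (2,3) C  (was 0)
#4 (3,3) E
#5 (3,0) C  (was 3)
#6 (3,0) H  (was 0)
#7 (2,3) H  (was 3)
#8 (2,3) H  (was 3)
#9 (0,2) E
#10 (3,1) C  (was 0)
#11 (3,2) C  (was 1)
#12 (1,0) E

COUNT = 5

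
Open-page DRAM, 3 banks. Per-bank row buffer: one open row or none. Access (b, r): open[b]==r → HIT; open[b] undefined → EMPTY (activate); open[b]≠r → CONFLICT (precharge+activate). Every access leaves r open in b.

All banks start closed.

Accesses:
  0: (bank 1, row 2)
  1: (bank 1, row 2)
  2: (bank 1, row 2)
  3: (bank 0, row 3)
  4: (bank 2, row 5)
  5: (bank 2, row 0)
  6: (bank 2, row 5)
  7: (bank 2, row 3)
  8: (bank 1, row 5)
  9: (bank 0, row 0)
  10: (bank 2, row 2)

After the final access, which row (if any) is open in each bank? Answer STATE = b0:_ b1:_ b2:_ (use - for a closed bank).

  [0] b1 r2: no row ⇒ E
  [1] b1 r2: had r2 ⇒ H
  [2] b1 r2: had r2 ⇒ H
  [3] b0 r3: no row ⇒ E
  [4] b2 r5: no row ⇒ E
  [5] b2 r0: had r5 ⇒ C
  [6] b2 r5: had r0 ⇒ C
  [7] b2 r3: had r5 ⇒ C
  [8] b1 r5: had r2 ⇒ C
  [9] b0 r0: had r3 ⇒ C
  [10] b2 r2: had r3 ⇒ C

STATE = b0:0 b1:5 b2:2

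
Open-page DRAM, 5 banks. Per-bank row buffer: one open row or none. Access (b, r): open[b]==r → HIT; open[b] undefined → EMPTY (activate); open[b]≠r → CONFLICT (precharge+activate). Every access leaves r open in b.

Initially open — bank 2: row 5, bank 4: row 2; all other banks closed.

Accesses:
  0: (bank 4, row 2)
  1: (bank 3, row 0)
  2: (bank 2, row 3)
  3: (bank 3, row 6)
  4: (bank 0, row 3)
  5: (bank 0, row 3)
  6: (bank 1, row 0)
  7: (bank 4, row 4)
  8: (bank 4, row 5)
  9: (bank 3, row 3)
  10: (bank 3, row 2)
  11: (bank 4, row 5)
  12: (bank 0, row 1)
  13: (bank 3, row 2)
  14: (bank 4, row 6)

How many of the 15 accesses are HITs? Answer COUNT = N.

#0 (4,2) H  (was 2)
#1 (3,0) E
#2 (2,3) C  (was 5)
#3 (3,6) C  (was 0)
#4 (0,3) E
#5 (0,3) H  (was 3)
#6 (1,0) E
#7 (4,4) C  (was 2)
#8 (4,5) C  (was 4)
#9 (3,3) C  (was 6)
#10 (3,2) C  (was 3)
#11 (4,5) H  (was 5)
#12 (0,1) C  (was 3)
#13 (3,2) H  (was 2)
#14 (4,6) C  (was 5)

COUNT = 4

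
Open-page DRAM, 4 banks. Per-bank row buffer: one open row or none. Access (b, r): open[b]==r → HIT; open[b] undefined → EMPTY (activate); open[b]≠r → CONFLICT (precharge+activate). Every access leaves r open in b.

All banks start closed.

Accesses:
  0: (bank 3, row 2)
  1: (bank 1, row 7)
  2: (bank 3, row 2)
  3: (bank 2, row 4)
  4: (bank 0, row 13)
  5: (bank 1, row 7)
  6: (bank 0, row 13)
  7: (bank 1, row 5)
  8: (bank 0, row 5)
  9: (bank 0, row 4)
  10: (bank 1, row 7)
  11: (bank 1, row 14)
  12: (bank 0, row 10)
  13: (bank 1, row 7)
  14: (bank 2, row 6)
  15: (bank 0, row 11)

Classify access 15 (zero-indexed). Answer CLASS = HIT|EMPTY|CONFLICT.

CLASS = CONFLICT

0: bank 3 row 2 — prev None → EMPTY
1: bank 1 row 7 — prev None → EMPTY
2: bank 3 row 2 — prev 2 → HIT
3: bank 2 row 4 — prev None → EMPTY
4: bank 0 row 13 — prev None → EMPTY
5: bank 1 row 7 — prev 7 → HIT
6: bank 0 row 13 — prev 13 → HIT
7: bank 1 row 5 — prev 7 → CONFLICT
8: bank 0 row 5 — prev 13 → CONFLICT
9: bank 0 row 4 — prev 5 → CONFLICT
10: bank 1 row 7 — prev 5 → CONFLICT
11: bank 1 row 14 — prev 7 → CONFLICT
12: bank 0 row 10 — prev 4 → CONFLICT
13: bank 1 row 7 — prev 14 → CONFLICT
14: bank 2 row 6 — prev 4 → CONFLICT
15: bank 0 row 11 — prev 10 → CONFLICT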